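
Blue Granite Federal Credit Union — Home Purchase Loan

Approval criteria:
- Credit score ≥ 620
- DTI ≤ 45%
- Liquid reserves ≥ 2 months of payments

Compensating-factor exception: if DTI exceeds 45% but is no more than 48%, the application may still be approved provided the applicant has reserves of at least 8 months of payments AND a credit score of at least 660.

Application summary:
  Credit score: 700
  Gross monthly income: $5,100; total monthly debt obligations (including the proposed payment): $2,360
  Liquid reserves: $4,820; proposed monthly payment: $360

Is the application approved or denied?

Approved

Credit score 700 ≥ 620 (meets base)
DTI = 2,360/5,100 = 46.3% > 45% — standard DTI limit exceeded.
Reserves = 4,820/360 = 13.4 months ≥ 2
DTI 46.3% is within the 45%–48% exception band; checking compensating factors.
Reserves 13.4 ≥ 8 months; credit score 700 ≥ 660.
Both override conditions satisfied; DTI exception granted.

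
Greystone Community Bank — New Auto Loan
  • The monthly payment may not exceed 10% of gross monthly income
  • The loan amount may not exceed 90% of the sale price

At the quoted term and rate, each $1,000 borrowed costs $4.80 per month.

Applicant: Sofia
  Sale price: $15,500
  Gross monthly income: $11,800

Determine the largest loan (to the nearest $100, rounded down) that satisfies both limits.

Payment cap: 10% × $11,800 = $1,180/month.
At $4.80 per $1,000, that supports 1,180/4.80 × 1,000 ≈ $245,833 → $245,800.
LTV cap: 90% × $15,500 = $13,950 → $13,900.
Binding constraint: loan-to-value.

$13,900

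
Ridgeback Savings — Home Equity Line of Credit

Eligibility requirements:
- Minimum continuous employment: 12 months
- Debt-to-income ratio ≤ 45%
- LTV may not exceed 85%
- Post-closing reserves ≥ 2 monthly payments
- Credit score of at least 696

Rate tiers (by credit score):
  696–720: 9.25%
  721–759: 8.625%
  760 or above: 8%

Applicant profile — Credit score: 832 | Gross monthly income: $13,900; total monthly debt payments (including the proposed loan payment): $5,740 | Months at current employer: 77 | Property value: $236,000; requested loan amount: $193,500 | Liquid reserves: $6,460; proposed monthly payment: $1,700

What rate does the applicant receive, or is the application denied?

Credit score 832 ≥ 696 (meets minimum)
Reserves: 6,460 ÷ 1,700 = 3.8 months (meets 2-month minimum)
LTV = 193,500/236,000 = 82% ≤ 85%
DTI = 5,740/13,900 = 41.3% ≤ 45%
Employment 77 ≥ 12 months
All requirements met. Score 832 falls in the 760 or above tier → 8%.

Approved at 8%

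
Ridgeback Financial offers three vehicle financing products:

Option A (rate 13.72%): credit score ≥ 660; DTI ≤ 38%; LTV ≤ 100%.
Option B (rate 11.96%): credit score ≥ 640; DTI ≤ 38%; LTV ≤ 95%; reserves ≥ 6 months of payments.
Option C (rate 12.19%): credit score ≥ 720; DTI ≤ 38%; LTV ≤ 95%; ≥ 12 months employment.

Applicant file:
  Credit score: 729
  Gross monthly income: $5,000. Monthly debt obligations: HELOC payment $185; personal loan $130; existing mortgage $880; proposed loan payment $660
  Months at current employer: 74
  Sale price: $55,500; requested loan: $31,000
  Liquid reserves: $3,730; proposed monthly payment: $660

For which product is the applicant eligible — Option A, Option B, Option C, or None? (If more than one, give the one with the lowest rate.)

Total debts = (185 + 130 + 880 + 660) = 1,855; DTI = 1,855/5,000 = 37.1%.
LTV = 31,000/55,500 = 55.9%.
Reserves = 3,730/660 = 5.7 months.
Option A: score 729 ≥ 660; DTI 37.1% ≤ 38%; LTV 55.9% ≤ 100% → qualifies.
Option B: score 729 ≥ 640; DTI 37.1% ≤ 38%; LTV 55.9% ≤ 95%; reserves 5.7 < 6 mo → does not qualify.
Option C: score 729 ≥ 720; DTI 37.1% ≤ 38%; LTV 55.9% ≤ 95%; employment 74 ≥ 12 mo → qualifies.
Qualifying: Option A, Option C. Lowest rate is 12.19% → Option C.

Option C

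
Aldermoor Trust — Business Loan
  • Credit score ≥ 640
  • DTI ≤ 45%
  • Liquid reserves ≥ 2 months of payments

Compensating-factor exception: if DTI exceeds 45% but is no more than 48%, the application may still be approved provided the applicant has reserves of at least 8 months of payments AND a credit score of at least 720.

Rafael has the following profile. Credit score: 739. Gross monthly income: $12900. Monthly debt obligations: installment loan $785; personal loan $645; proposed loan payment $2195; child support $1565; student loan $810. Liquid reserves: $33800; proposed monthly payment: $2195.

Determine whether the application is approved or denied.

Approved

Credit score 739 ≥ 640 (meets base)
Total debts = (785 + 645 + 2,195 + 1,565 + 810) = 6,000. DTI: 6,000 ÷ 12,900 = 46.5%, over the 45% base limit.
Liquid reserves cover 33,800/2,195 = 15.4 months — ≥ 2 required
46.5% falls in the override range (45%–48%), so the compensating-factor test applies.
Override check — reserves: 15.4 mo (ok); score: 739 (ok).
Both override conditions satisfied; DTI exception granted.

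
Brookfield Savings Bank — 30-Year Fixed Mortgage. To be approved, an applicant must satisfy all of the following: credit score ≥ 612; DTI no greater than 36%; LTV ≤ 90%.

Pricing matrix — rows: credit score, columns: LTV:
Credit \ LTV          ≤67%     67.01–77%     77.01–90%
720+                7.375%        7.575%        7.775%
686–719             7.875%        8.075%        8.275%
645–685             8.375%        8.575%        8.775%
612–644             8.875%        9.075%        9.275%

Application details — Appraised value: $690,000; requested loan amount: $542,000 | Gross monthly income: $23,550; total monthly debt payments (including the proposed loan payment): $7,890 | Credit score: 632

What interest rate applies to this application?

Credit score 632 ≥ 612; DTI = 7,890/23,550 = 33.5% ≤ 36%
Loan-to-value = 542,000/690,000 = 78.6% — pass (90% max)
Score 632 is in the 612–644 band; LTV 78.6% is in the 77.01–90% band → 9.275%.

9.275%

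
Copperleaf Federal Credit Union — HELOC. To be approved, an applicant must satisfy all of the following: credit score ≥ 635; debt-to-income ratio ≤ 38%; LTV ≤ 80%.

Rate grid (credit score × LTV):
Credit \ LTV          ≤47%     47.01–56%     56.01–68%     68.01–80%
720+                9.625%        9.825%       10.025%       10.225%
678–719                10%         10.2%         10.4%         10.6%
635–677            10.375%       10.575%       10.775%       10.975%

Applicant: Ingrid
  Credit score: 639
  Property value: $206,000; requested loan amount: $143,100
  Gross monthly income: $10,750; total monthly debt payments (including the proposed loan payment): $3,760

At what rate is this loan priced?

10.975%

Credit score 639 ≥ 635; Debt-to-income = 3,760/10,750 = 35% — meets 38% limit
LTV: 143,100 ÷ 206,000 = 69.5%, within 80% cap
Row: 639 falls in 635–677. Column: 69.5% falls in 68.01–80%. Rate = 10.975%.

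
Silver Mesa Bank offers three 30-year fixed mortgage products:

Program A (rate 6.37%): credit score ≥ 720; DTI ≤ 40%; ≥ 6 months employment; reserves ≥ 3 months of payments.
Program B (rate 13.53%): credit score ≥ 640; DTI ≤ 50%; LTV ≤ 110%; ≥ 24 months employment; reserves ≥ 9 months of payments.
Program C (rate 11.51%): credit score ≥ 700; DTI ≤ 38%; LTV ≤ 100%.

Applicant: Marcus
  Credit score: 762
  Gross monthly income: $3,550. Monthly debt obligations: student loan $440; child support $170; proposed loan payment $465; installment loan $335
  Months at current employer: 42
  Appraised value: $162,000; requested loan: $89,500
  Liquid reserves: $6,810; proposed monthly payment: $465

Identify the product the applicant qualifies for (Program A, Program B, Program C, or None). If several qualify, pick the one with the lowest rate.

Total debts = (440 + 170 + 465 + 335) = 1,410; DTI = 1,410/3,550 = 39.7%.
LTV = 89,500/162,000 = 55.2%.
Reserves = 6,810/465 = 14.6 months.
Program A: score 762 ≥ 720; DTI 39.7% ≤ 40%; employment 42 ≥ 6 mo; reserves 14.6 ≥ 3 mo → qualifies.
Program B: score 762 ≥ 640; DTI 39.7% ≤ 50%; LTV 55.2% ≤ 110%; employment 42 ≥ 24 mo; reserves 14.6 ≥ 9 mo → qualifies.
Program C: score 762 ≥ 700; DTI 39.7% > 38%; LTV 55.2% ≤ 100% → does not qualify.
Qualifying: Program A, Program B. Lowest rate is 6.37% → Program A.

Program A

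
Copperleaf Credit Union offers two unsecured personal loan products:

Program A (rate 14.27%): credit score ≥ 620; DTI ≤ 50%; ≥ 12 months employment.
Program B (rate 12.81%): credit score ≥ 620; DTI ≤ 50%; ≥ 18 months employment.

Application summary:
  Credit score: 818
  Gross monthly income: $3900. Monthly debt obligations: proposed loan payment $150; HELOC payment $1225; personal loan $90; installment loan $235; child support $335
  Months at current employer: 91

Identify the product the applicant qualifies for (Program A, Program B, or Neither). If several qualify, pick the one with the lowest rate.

Neither

Total debts = (150 + 1,225 + 90 + 235 + 335) = 2,035; DTI = 2,035/3,900 = 52.2%.
Program A: score 818 ≥ 620; DTI 52.2% > 50%; employment 91 ≥ 12 mo → does not qualify.
Program B: score 818 ≥ 620; DTI 52.2% > 50%; employment 91 ≥ 18 mo → does not qualify.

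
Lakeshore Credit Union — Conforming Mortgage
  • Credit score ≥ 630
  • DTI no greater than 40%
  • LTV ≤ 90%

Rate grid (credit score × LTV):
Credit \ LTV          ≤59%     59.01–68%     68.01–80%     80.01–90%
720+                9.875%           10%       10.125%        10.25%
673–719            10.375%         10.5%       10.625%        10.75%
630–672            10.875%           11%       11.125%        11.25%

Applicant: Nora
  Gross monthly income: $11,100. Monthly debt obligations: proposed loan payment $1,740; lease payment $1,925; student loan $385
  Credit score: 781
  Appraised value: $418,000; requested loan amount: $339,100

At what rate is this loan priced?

Credit score 781 ≥ 630; Total monthly debts = (1,740 + 1,925 + 385) = 4,050. DTI = 4,050/11,100 = 36.5% ≤ 40%
Loan-to-value = 339,100/418,000 = 81.1% — pass (90% max)
Score 781 is in the 720+ band; LTV 81.1% is in the 80.01–90% band → 10.25%.

10.25%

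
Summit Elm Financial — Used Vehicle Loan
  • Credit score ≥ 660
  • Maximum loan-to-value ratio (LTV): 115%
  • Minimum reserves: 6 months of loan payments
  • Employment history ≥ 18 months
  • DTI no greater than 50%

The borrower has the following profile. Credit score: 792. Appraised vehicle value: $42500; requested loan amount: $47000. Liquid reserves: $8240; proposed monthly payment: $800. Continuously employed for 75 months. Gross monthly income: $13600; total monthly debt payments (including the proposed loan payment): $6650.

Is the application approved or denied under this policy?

Approved

Credit score 792 ≥ 660 (meets)
LTV = 47,000/42,500 = 110.6% ≤ 115%
Reserves: 8,240 ÷ 800 = 10.3 months (meets 6-month minimum)
Employment 75 ≥ 18 months
DTI = 6,650/13,600 = 48.9% ≤ 50%
All criteria satisfied.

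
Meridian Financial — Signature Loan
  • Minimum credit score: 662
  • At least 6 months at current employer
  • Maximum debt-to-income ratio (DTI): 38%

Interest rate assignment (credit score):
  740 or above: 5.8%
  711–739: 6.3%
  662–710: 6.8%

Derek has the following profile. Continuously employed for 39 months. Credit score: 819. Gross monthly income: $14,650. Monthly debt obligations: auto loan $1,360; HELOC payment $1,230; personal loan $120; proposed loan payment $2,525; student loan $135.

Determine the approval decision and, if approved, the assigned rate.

Approved at 5.8%

Credit score 819 ≥ 662 (meets minimum)
Employment 39 ≥ 6 months
Total monthly debts = (1,360 + 1,230 + 120 + 2,525 + 135) = 5,370. DTI: 5,370 ÷ 14,650 = 36.7%, within the 38% cap
All requirements met. Score 819 falls in the 740 or above tier → 5.8%.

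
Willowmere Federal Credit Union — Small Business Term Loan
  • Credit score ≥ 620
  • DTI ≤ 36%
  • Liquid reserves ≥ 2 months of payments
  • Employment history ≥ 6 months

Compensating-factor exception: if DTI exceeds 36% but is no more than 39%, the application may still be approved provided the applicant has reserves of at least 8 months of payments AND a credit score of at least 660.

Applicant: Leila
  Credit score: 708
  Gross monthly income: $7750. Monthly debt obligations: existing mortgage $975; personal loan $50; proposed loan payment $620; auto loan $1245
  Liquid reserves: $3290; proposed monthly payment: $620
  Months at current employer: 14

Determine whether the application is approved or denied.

Denied

Credit score 708 ≥ 620 (meets base)
Total debts = (975 + 50 + 620 + 1,245) = 2,890. DTI: 2,890 ÷ 7,750 = 37.3%, over the 36% base limit.
Reserves = 3,290/620 = 5.3 months ≥ 2
Employment 14 ≥ 6 months
37.3% falls in the override range (36%–39%), so the compensating-factor test applies.
Reserves 5.3 < 8 months; credit score 708 ≥ 660.
Compensating-factor requirement not fully met.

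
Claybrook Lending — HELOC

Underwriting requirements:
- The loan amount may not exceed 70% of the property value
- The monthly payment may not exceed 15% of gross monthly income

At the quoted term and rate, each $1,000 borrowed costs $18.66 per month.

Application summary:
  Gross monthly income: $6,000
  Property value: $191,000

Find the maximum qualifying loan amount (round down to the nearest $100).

Payment cap: 15% × $6,000 = $900/month.
At $18.66 per $1,000, that supports 900/18.66 × 1,000 ≈ $48,231 → $48,200.
LTV cap: 70% × $191,000 = $133,700 → $133,700.
Binding constraint: payment-to-income.

$48,200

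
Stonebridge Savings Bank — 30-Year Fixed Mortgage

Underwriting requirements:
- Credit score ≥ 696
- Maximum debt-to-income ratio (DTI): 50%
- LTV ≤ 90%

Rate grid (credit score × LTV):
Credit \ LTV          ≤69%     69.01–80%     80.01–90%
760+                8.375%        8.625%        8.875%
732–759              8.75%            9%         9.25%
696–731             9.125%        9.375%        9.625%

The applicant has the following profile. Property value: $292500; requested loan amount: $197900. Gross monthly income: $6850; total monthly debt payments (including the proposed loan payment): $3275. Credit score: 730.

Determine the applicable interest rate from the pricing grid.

9.125%

Credit score 730 ≥ 696; Debt-to-income = 3,275/6,850 = 47.8% — meets 50% limit
LTV = 197,900/292,500 = 67.7% ≤ 90%
Credit 730 → row 696–731; LTV 67.7% → column ≤69%. Grid cell → 9.125%.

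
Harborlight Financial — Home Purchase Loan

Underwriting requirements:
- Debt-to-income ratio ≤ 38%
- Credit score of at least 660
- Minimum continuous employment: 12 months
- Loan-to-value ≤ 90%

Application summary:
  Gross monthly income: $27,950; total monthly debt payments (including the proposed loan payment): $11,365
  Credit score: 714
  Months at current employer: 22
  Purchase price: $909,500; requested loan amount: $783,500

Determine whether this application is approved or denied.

DTI = 11,365/27,950 = 40.7% > 38%
Credit score 714 ≥ 660 (meets)
Employment 22 ≥ 12 months
LTV: 783,500 ÷ 909,500 = 86.1%, within 90% cap
Fails on DTI.

Denied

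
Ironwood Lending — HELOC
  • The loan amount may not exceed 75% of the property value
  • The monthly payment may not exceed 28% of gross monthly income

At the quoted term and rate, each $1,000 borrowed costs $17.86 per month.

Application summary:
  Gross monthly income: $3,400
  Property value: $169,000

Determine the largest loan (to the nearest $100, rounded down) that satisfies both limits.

$53,300

Payment cap: 28% × $3,400 = $952/month.
At $17.86 per $1,000, that supports 952/17.86 × 1,000 ≈ $53,303 → $53,300.
LTV cap: 75% × $169,000 = $126,750 → $126,700.
Binding constraint: payment-to-income.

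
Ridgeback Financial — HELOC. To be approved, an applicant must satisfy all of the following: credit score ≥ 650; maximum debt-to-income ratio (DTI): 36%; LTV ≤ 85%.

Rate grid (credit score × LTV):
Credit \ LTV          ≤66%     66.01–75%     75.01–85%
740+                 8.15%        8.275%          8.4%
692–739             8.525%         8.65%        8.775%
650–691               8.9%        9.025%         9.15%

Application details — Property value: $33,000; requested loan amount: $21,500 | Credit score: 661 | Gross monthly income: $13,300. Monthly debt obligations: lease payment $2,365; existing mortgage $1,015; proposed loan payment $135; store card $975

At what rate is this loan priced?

8.9%

Credit score 661 ≥ 650; Total monthly debts = (2,365 + 1,015 + 135 + 975) = 4,490. DTI = 4,490/13,300 = 33.8% ≤ 36%
LTV = 21,500/33,000 = 65.2% ≤ 85%
Credit 661 → row 650–691; LTV 65.2% → column ≤66%. Grid cell → 8.9%.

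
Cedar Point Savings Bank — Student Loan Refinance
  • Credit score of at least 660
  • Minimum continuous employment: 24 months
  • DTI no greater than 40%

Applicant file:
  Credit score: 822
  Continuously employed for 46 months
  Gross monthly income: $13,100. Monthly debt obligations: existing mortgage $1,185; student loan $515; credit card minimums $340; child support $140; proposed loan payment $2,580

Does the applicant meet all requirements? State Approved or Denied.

Credit score 822 ≥ 660 (meets)
Employment 46 ≥ 24 months
Total monthly debts = (1,185 + 515 + 340 + 140 + 2,580) = 4,760. Debt-to-income = 4,760/13,100 = 36.3% — meets 40% limit
All criteria satisfied.

Approved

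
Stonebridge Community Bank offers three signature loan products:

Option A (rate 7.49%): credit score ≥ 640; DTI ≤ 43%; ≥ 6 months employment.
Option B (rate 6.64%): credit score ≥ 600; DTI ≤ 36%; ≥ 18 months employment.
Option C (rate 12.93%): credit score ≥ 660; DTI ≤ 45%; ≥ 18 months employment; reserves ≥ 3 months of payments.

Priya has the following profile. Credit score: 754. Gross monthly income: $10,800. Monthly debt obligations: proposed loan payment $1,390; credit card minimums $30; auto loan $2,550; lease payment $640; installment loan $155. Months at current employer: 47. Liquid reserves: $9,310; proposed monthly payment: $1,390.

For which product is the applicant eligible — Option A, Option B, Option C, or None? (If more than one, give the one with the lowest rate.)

Total debts = (1,390 + 30 + 2,550 + 640 + 155) = 4,765; DTI = 4,765/10,800 = 44.1%.
Reserves = 9,310/1,390 = 6.7 months.
Option A: score 754 ≥ 640; DTI 44.1% > 43%; employment 47 ≥ 6 mo → does not qualify.
Option B: score 754 ≥ 600; DTI 44.1% > 36%; employment 47 ≥ 18 mo → does not qualify.
Option C: score 754 ≥ 660; DTI 44.1% ≤ 45%; employment 47 ≥ 18 mo; reserves 6.7 ≥ 3 mo → qualifies.

Option C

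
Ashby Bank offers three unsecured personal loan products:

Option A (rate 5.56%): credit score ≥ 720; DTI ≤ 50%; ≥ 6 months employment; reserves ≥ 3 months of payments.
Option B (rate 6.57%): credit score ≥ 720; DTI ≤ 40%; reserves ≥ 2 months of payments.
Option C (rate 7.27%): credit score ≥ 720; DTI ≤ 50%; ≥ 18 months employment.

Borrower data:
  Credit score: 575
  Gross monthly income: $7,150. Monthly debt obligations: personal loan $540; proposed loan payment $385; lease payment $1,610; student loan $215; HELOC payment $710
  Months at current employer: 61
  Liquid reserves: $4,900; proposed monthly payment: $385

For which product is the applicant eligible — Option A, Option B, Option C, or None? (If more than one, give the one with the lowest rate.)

None

Total debts = (540 + 385 + 1,610 + 215 + 710) = 3,460; DTI = 3,460/7,150 = 48.4%.
Reserves = 4,900/385 = 12.7 months.
Option A: score 575 < 720; DTI 48.4% ≤ 50%; employment 61 ≥ 6 mo; reserves 12.7 ≥ 3 mo → does not qualify.
Option B: score 575 < 720; DTI 48.4% > 40%; reserves 12.7 ≥ 2 mo → does not qualify.
Option C: score 575 < 720; DTI 48.4% ≤ 50%; employment 61 ≥ 18 mo → does not qualify.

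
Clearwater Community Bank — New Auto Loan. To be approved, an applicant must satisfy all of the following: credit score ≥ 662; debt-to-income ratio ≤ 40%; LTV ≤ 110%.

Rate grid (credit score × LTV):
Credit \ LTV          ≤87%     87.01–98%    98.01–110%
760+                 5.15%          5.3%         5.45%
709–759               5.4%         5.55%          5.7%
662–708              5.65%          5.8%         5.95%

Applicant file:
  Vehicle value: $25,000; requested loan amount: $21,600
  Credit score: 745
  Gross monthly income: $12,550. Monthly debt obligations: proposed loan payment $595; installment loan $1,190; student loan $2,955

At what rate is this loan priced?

Credit score 745 ≥ 662; Total monthly debts = (595 + 1,190 + 2,955) = 4,740. Debt-to-income = 4,740/12,550 = 37.8% — meets 40% limit
LTV: 21,600 ÷ 25,000 = 86.4%, within 110% cap
Row: 745 falls in 709–759. Column: 86.4% falls in ≤87%. Rate = 5.4%.

5.4%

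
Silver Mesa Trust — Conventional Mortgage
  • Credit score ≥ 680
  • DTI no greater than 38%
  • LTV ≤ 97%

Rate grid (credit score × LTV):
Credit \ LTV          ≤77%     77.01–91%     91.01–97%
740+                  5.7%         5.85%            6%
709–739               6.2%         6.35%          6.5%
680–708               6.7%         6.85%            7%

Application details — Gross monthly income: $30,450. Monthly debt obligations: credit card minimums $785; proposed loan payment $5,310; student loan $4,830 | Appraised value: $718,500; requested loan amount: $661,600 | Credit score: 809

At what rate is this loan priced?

6%

Credit score 809 ≥ 680; Total monthly debts = (785 + 5,310 + 4,830) = 10,925. DTI = 10,925/30,450 = 35.9% ≤ 38%
LTV: 661,600 ÷ 718,500 = 92.1%, within 97% cap
Score 809 is in the 740+ band; LTV 92.1% is in the 91.01–97% band → 6%.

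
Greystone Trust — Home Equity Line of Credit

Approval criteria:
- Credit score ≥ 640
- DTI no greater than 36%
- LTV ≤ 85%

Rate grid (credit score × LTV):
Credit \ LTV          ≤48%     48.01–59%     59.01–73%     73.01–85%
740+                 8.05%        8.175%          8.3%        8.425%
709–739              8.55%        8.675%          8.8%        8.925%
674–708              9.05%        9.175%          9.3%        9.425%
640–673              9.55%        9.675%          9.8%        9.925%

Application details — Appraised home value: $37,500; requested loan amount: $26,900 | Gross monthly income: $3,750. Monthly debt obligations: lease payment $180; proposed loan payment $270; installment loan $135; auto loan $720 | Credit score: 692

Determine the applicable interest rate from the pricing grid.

9.3%

Credit score 692 ≥ 640; Total monthly debts = (180 + 270 + 135 + 720) = 1,305. DTI: 1,305 ÷ 3,750 = 34.8%, within the 36% cap
LTV = 26,900/37,500 = 71.7% ≤ 85%
Row: 692 falls in 674–708. Column: 71.7% falls in 59.01–73%. Rate = 9.3%.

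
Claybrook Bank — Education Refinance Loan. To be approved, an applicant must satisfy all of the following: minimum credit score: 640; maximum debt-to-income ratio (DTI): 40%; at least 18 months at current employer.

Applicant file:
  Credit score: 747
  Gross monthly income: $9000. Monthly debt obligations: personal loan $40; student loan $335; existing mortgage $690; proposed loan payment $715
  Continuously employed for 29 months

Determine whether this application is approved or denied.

Approved

Credit score 747 ≥ 640 (meets)
Total monthly debts = (40 + 335 + 690 + 715) = 1,780. Debt-to-income = 1,780/9,000 = 19.8% — meets 40% limit
Employment 29 ≥ 18 months
All criteria satisfied.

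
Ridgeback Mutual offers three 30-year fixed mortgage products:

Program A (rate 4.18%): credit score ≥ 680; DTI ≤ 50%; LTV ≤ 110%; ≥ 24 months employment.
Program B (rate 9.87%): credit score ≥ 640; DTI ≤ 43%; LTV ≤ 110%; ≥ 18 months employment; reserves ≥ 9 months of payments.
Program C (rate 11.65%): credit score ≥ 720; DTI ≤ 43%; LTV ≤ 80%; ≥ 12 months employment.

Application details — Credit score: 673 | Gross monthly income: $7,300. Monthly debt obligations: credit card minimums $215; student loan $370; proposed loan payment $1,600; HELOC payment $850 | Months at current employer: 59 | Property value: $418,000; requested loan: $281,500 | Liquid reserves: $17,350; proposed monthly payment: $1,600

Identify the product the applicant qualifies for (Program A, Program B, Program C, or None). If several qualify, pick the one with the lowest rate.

Total debts = (215 + 370 + 1,600 + 850) = 3,035; DTI = 3,035/7,300 = 41.6%.
LTV = 281,500/418,000 = 67.3%.
Reserves = 17,350/1,600 = 10.8 months.
Program A: score 673 < 680; DTI 41.6% ≤ 50%; LTV 67.3% ≤ 110%; employment 59 ≥ 24 mo → does not qualify.
Program B: score 673 ≥ 640; DTI 41.6% ≤ 43%; LTV 67.3% ≤ 110%; employment 59 ≥ 18 mo; reserves 10.8 ≥ 9 mo → qualifies.
Program C: score 673 < 720; DTI 41.6% ≤ 43%; LTV 67.3% ≤ 80%; employment 59 ≥ 12 mo → does not qualify.

Program B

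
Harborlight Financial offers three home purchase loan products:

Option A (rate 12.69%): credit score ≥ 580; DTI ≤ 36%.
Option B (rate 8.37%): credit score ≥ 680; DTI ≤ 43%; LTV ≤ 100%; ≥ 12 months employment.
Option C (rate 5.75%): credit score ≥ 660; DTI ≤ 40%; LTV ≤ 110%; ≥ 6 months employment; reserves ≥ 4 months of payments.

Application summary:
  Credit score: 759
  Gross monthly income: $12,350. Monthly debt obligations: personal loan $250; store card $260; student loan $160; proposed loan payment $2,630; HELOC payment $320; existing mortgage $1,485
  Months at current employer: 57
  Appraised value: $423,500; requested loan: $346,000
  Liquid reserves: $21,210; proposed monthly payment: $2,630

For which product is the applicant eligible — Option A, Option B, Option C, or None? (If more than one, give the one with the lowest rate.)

Option B

Total debts = (250 + 260 + 160 + 2,630 + 320 + 1,485) = 5,105; DTI = 5,105/12,350 = 41.3%.
LTV = 346,000/423,500 = 81.7%.
Reserves = 21,210/2,630 = 8.1 months.
Option A: score 759 ≥ 580; DTI 41.3% > 36% → does not qualify.
Option B: score 759 ≥ 680; DTI 41.3% ≤ 43%; LTV 81.7% ≤ 100%; employment 57 ≥ 12 mo → qualifies.
Option C: score 759 ≥ 660; DTI 41.3% > 40%; LTV 81.7% ≤ 110%; employment 57 ≥ 6 mo; reserves 8.1 ≥ 4 mo → does not qualify.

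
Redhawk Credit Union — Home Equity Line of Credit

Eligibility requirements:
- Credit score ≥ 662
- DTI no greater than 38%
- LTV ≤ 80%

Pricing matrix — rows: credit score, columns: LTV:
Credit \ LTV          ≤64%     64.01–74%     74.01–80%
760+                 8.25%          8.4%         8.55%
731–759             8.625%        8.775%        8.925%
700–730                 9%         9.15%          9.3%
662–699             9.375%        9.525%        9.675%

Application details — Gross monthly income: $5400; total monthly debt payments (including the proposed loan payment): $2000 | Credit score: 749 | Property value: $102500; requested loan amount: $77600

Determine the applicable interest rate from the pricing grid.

8.925%

Credit score 749 ≥ 662; Debt-to-income = 2,000/5,400 = 37% — meets 38% limit
LTV = 77,600/102,500 = 75.7% ≤ 80%
Credit 749 → row 731–759; LTV 75.7% → column 74.01–80%. Grid cell → 8.925%.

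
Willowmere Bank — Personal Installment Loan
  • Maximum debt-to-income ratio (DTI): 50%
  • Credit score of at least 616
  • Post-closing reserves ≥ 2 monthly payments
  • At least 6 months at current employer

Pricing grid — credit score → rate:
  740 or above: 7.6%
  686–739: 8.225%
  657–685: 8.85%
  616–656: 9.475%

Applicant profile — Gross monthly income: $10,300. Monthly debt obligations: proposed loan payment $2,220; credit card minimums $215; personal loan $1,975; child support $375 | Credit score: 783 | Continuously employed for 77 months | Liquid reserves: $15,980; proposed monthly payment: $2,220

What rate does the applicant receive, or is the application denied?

Approved at 7.6%

Credit score 783 ≥ 616 (meets minimum)
Employment 77 ≥ 6 months
Liquid reserves cover 15,980/2,220 = 7.2 months — ≥ 2 required
Total monthly debts = (2,220 + 215 + 1,975 + 375) = 4,785. Debt-to-income = 4,785/10,300 = 46.5% — meets 50% limit
All requirements met. Score 783 falls in the 740 or above tier → 7.6%.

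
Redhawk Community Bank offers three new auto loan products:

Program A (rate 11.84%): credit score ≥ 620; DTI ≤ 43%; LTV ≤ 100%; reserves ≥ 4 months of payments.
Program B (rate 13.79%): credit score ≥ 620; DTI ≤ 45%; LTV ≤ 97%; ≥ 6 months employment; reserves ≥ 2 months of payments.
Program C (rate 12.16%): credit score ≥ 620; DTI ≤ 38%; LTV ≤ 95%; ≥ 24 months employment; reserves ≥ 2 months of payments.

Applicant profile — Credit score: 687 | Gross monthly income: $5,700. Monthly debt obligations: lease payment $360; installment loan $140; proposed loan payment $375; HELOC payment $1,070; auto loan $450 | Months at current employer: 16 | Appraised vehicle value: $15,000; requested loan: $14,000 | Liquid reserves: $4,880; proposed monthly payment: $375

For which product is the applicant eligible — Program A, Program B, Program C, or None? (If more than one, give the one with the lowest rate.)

Program A

Total debts = (360 + 140 + 375 + 1,070 + 450) = 2,395; DTI = 2,395/5,700 = 42%.
LTV = 14,000/15,000 = 93.3%.
Reserves = 4,880/375 = 13.0 months.
Program A: score 687 ≥ 620; DTI 42% ≤ 43%; LTV 93.3% ≤ 100%; reserves 13.0 ≥ 4 mo → qualifies.
Program B: score 687 ≥ 620; DTI 42% ≤ 45%; LTV 93.3% ≤ 97%; employment 16 ≥ 6 mo; reserves 13.0 ≥ 2 mo → qualifies.
Program C: score 687 ≥ 620; DTI 42% > 38%; LTV 93.3% ≤ 95%; employment 16 < 24 mo; reserves 13.0 ≥ 2 mo → does not qualify.
Qualifying: Program A, Program B. Lowest rate is 11.84% → Program A.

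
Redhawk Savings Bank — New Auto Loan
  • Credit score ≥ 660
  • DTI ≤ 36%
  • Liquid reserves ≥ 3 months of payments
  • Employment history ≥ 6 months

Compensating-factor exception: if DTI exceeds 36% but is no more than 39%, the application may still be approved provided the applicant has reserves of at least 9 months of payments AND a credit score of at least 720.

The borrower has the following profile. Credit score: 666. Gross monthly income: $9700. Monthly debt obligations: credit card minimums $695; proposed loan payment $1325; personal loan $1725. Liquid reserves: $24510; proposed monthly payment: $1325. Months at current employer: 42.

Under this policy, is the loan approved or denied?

Denied

Credit score 666 ≥ 660 (meets base)
Total debts = (695 + 1,325 + 1,725) = 3,745. DTI = 3,745/9,700 = 38.6% > 36% — standard DTI limit exceeded.
Reserves = 24,510/1,325 = 18.5 months ≥ 3
Employment 42 ≥ 6 months
38.6% falls in the override range (36%–39%), so the compensating-factor test applies.
Override check — reserves: 18.5 mo (ok); score: 666 (below 720).
Override conditions not both satisfied; exception does not apply.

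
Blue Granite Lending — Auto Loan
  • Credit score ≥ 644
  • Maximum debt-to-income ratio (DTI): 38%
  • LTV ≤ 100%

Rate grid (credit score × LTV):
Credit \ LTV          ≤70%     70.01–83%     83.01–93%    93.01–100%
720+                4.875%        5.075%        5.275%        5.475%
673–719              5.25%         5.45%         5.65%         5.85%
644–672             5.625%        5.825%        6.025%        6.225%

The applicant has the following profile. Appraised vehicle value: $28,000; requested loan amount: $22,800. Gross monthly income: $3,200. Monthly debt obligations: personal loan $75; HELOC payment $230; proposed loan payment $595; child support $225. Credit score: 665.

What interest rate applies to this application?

Credit score 665 ≥ 644; Total monthly debts = (75 + 230 + 595 + 225) = 1,125. DTI: 1,125 ÷ 3,200 = 35.2%, within the 38% cap
Loan-to-value = 22,800/28,000 = 81.4% — pass (100% max)
Score 665 is in the 644–672 band; LTV 81.4% is in the 70.01–83% band → 5.825%.

5.825%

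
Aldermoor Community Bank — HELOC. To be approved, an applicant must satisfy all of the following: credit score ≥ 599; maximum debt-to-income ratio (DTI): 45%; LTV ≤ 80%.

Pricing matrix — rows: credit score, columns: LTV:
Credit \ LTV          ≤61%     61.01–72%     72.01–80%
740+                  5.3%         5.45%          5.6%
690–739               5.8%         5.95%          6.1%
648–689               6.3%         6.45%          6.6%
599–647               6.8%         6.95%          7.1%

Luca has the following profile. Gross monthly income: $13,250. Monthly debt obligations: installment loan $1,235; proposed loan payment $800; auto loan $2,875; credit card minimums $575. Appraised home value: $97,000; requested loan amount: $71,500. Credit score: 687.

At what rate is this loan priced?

6.6%

Credit score 687 ≥ 599; Total monthly debts = (1,235 + 800 + 2,875 + 575) = 5,485. DTI: 5,485 ÷ 13,250 = 41.4%, within the 45% cap
Loan-to-value = 71,500/97,000 = 73.7% — pass (80% max)
Score 687 is in the 648–689 band; LTV 73.7% is in the 72.01–80% band → 6.6%.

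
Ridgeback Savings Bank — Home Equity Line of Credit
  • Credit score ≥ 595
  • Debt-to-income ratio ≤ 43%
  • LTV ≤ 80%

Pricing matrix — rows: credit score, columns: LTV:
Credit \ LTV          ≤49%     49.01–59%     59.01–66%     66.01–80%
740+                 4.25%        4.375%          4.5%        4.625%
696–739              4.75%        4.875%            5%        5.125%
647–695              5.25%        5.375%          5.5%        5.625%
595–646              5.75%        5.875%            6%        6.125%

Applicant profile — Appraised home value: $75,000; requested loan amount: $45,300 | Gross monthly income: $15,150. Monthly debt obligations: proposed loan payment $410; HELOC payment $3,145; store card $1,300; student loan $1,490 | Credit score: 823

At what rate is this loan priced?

4.5%

Credit score 823 ≥ 595; Total monthly debts = (410 + 3,145 + 1,300 + 1,490) = 6,345. DTI = 6,345/15,150 = 41.9% ≤ 43%
Loan-to-value = 45,300/75,000 = 60.4% — pass (80% max)
Score 823 is in the 740+ band; LTV 60.4% is in the 59.01–66% band → 4.5%.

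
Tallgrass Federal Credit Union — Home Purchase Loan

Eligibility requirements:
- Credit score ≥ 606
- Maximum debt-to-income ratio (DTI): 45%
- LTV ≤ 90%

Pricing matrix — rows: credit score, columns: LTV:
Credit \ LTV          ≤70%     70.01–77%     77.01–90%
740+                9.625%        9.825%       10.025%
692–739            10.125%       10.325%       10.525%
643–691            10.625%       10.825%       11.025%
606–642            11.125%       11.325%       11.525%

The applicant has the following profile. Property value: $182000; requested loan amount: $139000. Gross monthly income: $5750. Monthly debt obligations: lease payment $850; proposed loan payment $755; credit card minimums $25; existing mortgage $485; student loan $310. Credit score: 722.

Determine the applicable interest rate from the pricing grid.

10.325%

Credit score 722 ≥ 606; Total monthly debts = (850 + 755 + 25 + 485 + 310) = 2,425. DTI: 2,425 ÷ 5,750 = 42.2%, within the 45% cap
Loan-to-value = 139,000/182,000 = 76.4% — pass (90% max)
Row: 722 falls in 692–739. Column: 76.4% falls in 70.01–77%. Rate = 10.325%.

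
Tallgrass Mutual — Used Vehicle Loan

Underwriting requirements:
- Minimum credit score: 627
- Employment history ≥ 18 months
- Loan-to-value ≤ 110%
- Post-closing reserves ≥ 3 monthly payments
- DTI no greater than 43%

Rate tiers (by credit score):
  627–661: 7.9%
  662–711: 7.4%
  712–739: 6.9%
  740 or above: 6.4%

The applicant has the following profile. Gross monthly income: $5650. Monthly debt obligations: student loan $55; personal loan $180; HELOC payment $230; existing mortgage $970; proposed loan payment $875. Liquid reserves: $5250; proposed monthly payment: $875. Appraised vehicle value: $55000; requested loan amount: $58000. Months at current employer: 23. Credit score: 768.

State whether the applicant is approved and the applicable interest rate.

Credit score 768 ≥ 627 (meets minimum)
LTV: 58,000 ÷ 55,000 = 105.5%, within 110% cap
Total monthly debts = (55 + 180 + 230 + 970 + 875) = 2,310. Debt-to-income = 2,310/5,650 = 40.9% — meets 43% limit
Employment 23 ≥ 18 months
Reserves = 5,250/875 = 6.0 months ≥ 3
All requirements met. Score 768 falls in the 740 or above tier → 6.4%.

Approved at 6.4%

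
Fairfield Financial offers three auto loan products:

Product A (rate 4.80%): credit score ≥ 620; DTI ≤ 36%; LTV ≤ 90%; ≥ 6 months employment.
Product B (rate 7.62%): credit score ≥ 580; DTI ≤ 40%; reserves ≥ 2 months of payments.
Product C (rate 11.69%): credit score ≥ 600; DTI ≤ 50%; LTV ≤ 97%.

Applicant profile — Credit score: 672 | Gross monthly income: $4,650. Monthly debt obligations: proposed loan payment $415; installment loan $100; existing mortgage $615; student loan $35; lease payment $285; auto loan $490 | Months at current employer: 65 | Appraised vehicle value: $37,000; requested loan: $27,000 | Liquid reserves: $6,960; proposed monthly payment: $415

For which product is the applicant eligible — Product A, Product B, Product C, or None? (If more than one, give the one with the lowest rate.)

Total debts = (415 + 100 + 615 + 35 + 285 + 490) = 1,940; DTI = 1,940/4,650 = 41.7%.
LTV = 27,000/37,000 = 73%.
Reserves = 6,960/415 = 16.8 months.
Product A: score 672 ≥ 620; DTI 41.7% > 36%; LTV 73% ≤ 90%; employment 65 ≥ 6 mo → does not qualify.
Product B: score 672 ≥ 580; DTI 41.7% > 40%; reserves 16.8 ≥ 2 mo → does not qualify.
Product C: score 672 ≥ 600; DTI 41.7% ≤ 50%; LTV 73% ≤ 97% → qualifies.

Product C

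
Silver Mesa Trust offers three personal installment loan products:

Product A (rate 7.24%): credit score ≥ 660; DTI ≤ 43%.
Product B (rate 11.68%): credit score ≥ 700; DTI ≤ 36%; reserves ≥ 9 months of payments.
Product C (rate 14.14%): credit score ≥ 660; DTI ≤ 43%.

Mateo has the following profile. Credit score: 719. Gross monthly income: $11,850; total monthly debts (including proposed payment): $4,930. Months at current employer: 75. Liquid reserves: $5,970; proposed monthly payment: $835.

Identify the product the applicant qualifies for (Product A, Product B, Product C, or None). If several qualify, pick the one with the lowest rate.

Product A

DTI = 4,930/11,850 = 41.6%.
Reserves = 5,970/835 = 7.1 months.
Product A: score 719 ≥ 660; DTI 41.6% ≤ 43% → qualifies.
Product B: score 719 ≥ 700; DTI 41.6% > 36%; reserves 7.1 < 9 mo → does not qualify.
Product C: score 719 ≥ 660; DTI 41.6% ≤ 43% → qualifies.
Qualifying: Product A, Product C. Lowest rate is 7.24% → Product A.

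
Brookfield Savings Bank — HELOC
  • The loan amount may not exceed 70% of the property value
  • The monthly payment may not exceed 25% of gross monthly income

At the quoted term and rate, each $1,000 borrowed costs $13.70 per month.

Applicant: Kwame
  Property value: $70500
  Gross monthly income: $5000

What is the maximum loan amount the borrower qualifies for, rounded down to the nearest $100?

Payment cap: 25% × $5,000 = $1,250/month.
At $13.70 per $1,000, that supports 1,250/13.70 × 1,000 ≈ $91,240 → $91,200.
LTV cap: 70% × $70,500 = $49,350 → $49,300.
Binding constraint: loan-to-value.

$49,300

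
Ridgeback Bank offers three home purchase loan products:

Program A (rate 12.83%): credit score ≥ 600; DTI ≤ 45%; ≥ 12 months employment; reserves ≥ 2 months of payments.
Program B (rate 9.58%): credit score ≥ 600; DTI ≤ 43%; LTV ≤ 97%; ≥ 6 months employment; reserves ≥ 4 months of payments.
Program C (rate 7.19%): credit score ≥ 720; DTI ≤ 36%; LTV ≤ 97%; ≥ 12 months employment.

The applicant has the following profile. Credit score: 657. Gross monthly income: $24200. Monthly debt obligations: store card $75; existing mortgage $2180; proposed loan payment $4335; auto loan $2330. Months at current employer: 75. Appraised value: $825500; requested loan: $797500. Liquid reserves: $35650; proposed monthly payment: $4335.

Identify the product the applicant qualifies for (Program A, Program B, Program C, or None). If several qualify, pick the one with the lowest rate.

Total debts = (75 + 2,180 + 4,335 + 2,330) = 8,920; DTI = 8,920/24,200 = 36.9%.
LTV = 797,500/825,500 = 96.6%.
Reserves = 35,650/4,335 = 8.2 months.
Program A: score 657 ≥ 600; DTI 36.9% ≤ 45%; employment 75 ≥ 12 mo; reserves 8.2 ≥ 2 mo → qualifies.
Program B: score 657 ≥ 600; DTI 36.9% ≤ 43%; LTV 96.6% ≤ 97%; employment 75 ≥ 6 mo; reserves 8.2 ≥ 4 mo → qualifies.
Program C: score 657 < 720; DTI 36.9% > 36%; LTV 96.6% ≤ 97%; employment 75 ≥ 12 mo → does not qualify.
Qualifying: Program A, Program B. Lowest rate is 9.58% → Program B.

Program B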